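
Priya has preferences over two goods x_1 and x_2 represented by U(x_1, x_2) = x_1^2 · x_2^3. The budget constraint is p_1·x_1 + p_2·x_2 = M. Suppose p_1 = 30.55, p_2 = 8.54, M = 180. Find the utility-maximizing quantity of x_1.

MU_x_1/MU_x_2 = (2·x_2)/(3·x_1); tangency sets this equal to p_1/p_2.
Rearranging, p_2·x_2 = (3/2)·p_1·x_1. Substituting into the budget gives p_1·x_1·(1 + (3/2)) = M.
Demand: x_1*(p_1,p_2,M) = 0.4·M/p_1 and x_2* = 0.6·M/p_2.
At p_1=30.55, p_2=8.54, M=180: x_1* = 0.4·180/30.55 = 2.3568.

x_1* = 2.3568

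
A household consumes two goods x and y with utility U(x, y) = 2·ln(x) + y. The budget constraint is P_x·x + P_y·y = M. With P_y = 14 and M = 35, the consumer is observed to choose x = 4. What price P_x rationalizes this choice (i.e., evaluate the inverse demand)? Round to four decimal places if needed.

Set MRS = P_x/P_y: (2/x)/1 = P_x/P_y.
So x*(P_x,P_y) = 2·P_y/P_x, independent of income; and y* = (M − 2·P_y)/P_y.
Set x* = 4 in the demand function and solve for P_x: P_x = 7.

P_x = 7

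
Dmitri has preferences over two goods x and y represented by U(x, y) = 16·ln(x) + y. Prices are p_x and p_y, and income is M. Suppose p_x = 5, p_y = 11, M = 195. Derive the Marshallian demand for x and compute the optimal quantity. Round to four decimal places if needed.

x* = 35.2

MU_x = 16/x, MU_y = 1. Tangency: 16/x = p_x/p_y.
So x*(p_x,p_y) = 16·p_y/p_x, independent of income; and y* = (M − 16·p_y)/p_y.
At the given prices: x* = 16·11/5 = 35.2.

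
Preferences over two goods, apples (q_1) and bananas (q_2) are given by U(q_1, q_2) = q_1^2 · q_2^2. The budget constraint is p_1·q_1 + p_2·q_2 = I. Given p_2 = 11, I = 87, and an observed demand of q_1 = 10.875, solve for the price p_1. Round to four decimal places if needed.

p_1 = 4

The MRS is q_2/q_1. Set MRS = p_1/p_2.
Rearranging, p_2·q_2 = p_1·q_1. Substituting into the budget gives p_1·q_1·(1 + 1) = I.
Demand: q_1*(p_1,p_2,I) = 0.5·I/p_1 and q_2* = 0.5·I/p_2.
Set q_1* = 10.875 in the demand function and solve for p_1: p_1 = 4.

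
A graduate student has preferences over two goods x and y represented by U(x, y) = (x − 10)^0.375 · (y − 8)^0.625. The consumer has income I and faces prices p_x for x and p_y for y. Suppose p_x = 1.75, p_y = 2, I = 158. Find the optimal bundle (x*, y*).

This is Cobb-Douglas in (x−10, y−8): tangency gives 0.375·p_y·(y−8) = 0.625·p_x·(x−10).
Substituting into the budget: x* = 10 + 0.375·(I − 10·p_x − 8·p_y)/p_x, and y* = 8 + 0.625·(…)/p_y.
Discretionary income = 158 − 10·1.75 − 8·2 = 124.5; x* = 10 + 0.375·124.5/1.75 = 36.6786; y* = 8 + 0.625·124.5/2 = 46.9062.

x* = 36.6786, y* = 46.9062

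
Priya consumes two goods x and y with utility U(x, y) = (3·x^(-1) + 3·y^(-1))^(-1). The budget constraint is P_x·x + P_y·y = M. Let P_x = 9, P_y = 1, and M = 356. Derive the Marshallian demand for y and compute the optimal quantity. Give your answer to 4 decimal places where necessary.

y* = 89

From the CES first-order condition, (y/x)^(2) = P_x/P_y.
Hence y/x = (P_x/P_y)^(1/(2)), i.e. raised to the 0.5 power.
With the ratio pinned down, the budget gives x* = M/(P_x + P_y·(y/x)) and y* = (y/x)·x*.
Numerically y/x = 3, so x* = 356/(9 + 1·3) = 29.6667 and y* = 3·29.6667 = 89.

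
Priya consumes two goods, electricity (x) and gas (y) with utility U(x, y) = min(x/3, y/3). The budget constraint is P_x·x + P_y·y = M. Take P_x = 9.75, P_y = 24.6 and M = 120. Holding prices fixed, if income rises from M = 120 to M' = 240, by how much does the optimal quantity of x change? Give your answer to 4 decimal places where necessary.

With perfect complements, no substitution: consume in ratio x:y = 3:3.
Budget: P_x·x + P_y·x = M, so (3·P_x + 3·P_y)·x = 3·M.
Demand: x*(P_x,P_y,M) = 3·M/(3·P_x + 3·P_y), y* = 3·M/(3·P_x + 3·P_y).
Here 3·9.75 + 3·24.6 = 103.05, giving x* = 3.4934.
At M' = 240: x* = 6.9869. Change: 6.9869 − 3.4934 = 3.4934.

Δx* = 3.4934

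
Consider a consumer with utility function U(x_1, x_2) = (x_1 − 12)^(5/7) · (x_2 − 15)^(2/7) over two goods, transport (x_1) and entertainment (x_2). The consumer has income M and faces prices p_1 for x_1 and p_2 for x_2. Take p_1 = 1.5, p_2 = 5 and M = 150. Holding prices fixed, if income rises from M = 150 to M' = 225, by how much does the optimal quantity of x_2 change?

Discretionary income = 150 − 12·1.5 − 15·5 = 57; x_2* = 15 + 2/7·57/5 = 18.2571.
At M' = 225: x_2* = 22.5429. Change: 22.5429 − 18.2571 = 4.2857.

Δx_2* = 4.2857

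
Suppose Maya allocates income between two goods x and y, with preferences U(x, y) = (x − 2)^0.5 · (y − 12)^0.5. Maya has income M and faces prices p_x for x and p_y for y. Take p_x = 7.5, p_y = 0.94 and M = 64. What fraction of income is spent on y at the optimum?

MRS = (y−12)/(x−2). Tangency with p_x/p_y gives y−12 = (p_x/p_y)·(x−2).
Substituting into the budget: x* = 2 + 0.5·(M − 2·p_x − 12·p_y)/p_x, and y* = 12 + 0.5·(…)/p_y.
Discretionary income = 64 − 2·7.5 − 12·0.94 = 37.72; x* = 2 + 0.5·37.72/7.5 = 4.5147; y* = 12 + 0.5·37.72/0.94 = 32.0638.
Expenditure on y: 0.94·32.0638 = 30.14; share = 0.4709.

share on y = 0.4709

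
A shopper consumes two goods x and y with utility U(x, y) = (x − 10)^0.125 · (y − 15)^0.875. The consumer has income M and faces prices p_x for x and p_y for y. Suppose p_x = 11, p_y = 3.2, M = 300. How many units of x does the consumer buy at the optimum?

After buying the subsistence bundle (10, 15), a share 0.125 of the remaining income goes to x: x* = 10 + 0.125·(M − 10p_x − 15p_y)/p_x.
Discretionary income = 300 − 10·11 − 15·3.2 = 142; x* = 10 + 0.125·142/11 = 11.6136.

x* = 11.6136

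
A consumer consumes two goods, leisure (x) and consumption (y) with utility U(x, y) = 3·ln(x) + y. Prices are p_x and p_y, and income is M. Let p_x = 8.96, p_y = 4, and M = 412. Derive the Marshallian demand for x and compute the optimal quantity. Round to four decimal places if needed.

x* = 1.3393

MU_x = 3/x, MU_y = 1. Tangency: 3/x = p_x/p_y.
So x*(p_x,p_y) = 3·p_y/p_x, independent of income; and y* = (M − 3·p_y)/p_y.
At the given prices: x* = 3·4/8.96 = 1.3393.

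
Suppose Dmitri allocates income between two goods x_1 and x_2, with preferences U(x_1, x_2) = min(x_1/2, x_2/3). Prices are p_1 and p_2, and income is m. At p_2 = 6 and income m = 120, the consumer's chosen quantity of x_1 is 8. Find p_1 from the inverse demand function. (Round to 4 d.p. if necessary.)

With perfect complements, no substitution: consume in ratio x_1:x_2 = 2:3.
Budget: p_1·x_1 + p_2·(3/2)·x_1 = m, so (2·p_1 + 3·p_2)·x_1 = 2·m.
Demand: x_1*(p_1,p_2,m) = 2·m/(2·p_1 + 3·p_2), x_2* = 3·m/(2·p_1 + 3·p_2).
Set x_1* = 8 in the demand function and solve for p_1: p_1 = 6.

p_1 = 6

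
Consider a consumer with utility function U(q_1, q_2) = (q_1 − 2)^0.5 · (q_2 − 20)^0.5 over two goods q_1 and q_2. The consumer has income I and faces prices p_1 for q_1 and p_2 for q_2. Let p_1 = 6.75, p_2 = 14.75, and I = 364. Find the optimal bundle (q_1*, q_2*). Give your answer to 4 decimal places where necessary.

q_1* = 6.1111, q_2* = 21.8814

This is Cobb-Douglas in (q_1−2, q_2−20): tangency gives 0.5·p_2·(q_2−20) = 0.5·p_1·(q_1−2).
After buying the subsistence bundle (2, 20), a share 0.5 of the remaining income goes to q_1: q_1* = 2 + 0.5·(I − 2p_1 − 20p_2)/p_1.
Discretionary income = 364 − 2·6.75 − 20·14.75 = 55.5; q_1* = 2 + 0.5·55.5/6.75 = 6.1111; q_2* = 20 + 0.5·55.5/14.75 = 21.8814.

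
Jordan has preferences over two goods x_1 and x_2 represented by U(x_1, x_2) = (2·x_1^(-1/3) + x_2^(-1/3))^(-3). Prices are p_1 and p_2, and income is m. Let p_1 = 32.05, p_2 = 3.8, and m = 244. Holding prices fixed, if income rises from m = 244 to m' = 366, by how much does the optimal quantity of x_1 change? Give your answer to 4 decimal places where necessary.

From the CES first-order condition, 2·(x_2/x_1)^(4/3) = p_1/p_2.
Hence x_2/x_1 = ((1/2)·p_1/p_2)^(1/(4/3)), i.e. raised to the 0.75 power.
Substitute x_2 = (x_2/x_1)·x_1 into the budget: x_1* = m/(p_1 + p_2·(x_2/x_1)).
Numerically x_2/x_1 = 2.942801, so x_1* = 244/(32.05 + 3.8·2.942801) = 5.6439.
At m' = 366: x_1* = 8.4658. Change: 8.4658 − 5.6439 = 2.8219.

Δx_1* = 2.8219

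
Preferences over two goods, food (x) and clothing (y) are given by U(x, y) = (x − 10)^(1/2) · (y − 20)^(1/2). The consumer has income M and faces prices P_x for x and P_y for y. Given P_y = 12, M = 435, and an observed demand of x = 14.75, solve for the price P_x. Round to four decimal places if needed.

P_x = 10

MRS = (y−20)/(x−10). Tangency with P_x/P_y gives y−20 = (P_x/P_y)·(x−10).
Substituting into the budget: x* = 10 + 0.5·(M − 10·P_x − 20·P_y)/P_x, and y* = 20 + 0.5·(…)/P_y.
Set x* = 14.75 in the demand function and solve for P_x: P_x = 10.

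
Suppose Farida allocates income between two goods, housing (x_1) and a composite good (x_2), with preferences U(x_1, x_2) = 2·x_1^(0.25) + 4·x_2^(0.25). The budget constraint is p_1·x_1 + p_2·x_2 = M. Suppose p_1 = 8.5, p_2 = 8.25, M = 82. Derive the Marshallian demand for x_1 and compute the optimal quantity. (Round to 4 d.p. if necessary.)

x_1* = 2.7213

MU_x_1 ∝ 2·x_1^(-0.75), MU_x_2 ∝ 4·x_2^(-0.75), so MRS = (1/2)·(x_2/x_1)^(0.75) = p_1/p_2.
Hence x_2/x_1 = (2·p_1/p_2)^(1/(0.75)), i.e. raised to the 4/3 power.
Substitute x_2 = (x_2/x_1)·x_1 into the budget: x_1* = M/(p_1 + p_2·(x_2/x_1)).
Numerically x_2/x_1 = 2.622165, so x_1* = 82/(8.5 + 8.25·2.622165) = 2.7213.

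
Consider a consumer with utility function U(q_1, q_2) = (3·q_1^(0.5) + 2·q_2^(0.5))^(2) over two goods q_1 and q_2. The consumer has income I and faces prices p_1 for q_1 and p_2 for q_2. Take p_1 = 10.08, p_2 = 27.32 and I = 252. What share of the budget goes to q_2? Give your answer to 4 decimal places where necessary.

MRS = MU_q_1/MU_q_2 = (3/2)·(q_2/q_1)^(0.5). Set equal to p_1/p_2.
Solve for the ratio: q_2/q_1 = [(2/3)·p_1/p_2]^(2).
With the ratio pinned down, the budget gives q_1* = I/(p_1 + p_2·(q_2/q_1)) and q_2* = (q_2/q_1)·q_1*.
Numerically q_2/q_1 = 0.060503, so q_1* = 252/(10.08 + 27.32·0.060503) = 21.478 and q_2* = 0.060503·21.478 = 1.2995.
Expenditure on q_2: 27.32·1.2995 = 35.5019; share = 0.1409.

share on q_2 = 0.1409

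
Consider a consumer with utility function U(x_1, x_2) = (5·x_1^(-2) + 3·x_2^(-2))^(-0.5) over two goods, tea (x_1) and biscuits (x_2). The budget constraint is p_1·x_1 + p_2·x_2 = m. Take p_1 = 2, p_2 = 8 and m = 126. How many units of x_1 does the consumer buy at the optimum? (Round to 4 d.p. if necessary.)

x_1* = 20.158

MRS = MU_x_1/MU_x_2 = (5/3)·(x_2/x_1)^(3). Set equal to p_1/p_2.
Solve for the ratio: x_2/x_1 = [(3/5)·p_1/p_2]^(1/3).
Substitute x_2 = (x_2/x_1)·x_1 into the budget: x_1* = m/(p_1 + p_2·(x_2/x_1)).
Numerically x_2/x_1 = 0.531329, so x_1* = 126/(2 + 8·0.531329) = 20.158.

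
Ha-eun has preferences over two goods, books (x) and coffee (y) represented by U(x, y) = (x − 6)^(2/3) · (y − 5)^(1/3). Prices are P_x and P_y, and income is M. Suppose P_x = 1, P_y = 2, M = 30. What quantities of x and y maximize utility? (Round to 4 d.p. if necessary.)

This is Cobb-Douglas in (x−6, y−5): tangency gives 2/3·P_y·(y−5) = 1/3·P_x·(x−6).
Substituting into the budget: x* = 6 + 2/3·(M − 6·P_x − 5·P_y)/P_x, and y* = 5 + 1/3·(…)/P_y.
Discretionary income = 30 − 6·1 − 5·2 = 14; x* = 6 + 2/3·14/1 = 15.3333; y* = 5 + 1/3·14/2 = 7.3333.

x* = 15.3333, y* = 7.3333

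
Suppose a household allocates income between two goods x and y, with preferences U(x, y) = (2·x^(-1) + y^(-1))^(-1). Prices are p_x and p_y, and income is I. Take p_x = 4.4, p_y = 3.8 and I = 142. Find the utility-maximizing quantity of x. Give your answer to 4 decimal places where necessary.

x* = 19.4751

Substitute y = (y/x)·x into the budget: x* = I/(p_x + p_y·(y/x)).
Numerically y/x = 0.760886, so x* = 142/(4.4 + 3.8·0.760886) = 19.4751.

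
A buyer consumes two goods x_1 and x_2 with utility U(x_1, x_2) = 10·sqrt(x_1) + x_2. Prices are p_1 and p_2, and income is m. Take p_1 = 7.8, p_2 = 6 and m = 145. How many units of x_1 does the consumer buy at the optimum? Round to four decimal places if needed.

x_1* = 14.7929

Utility is quasi-linear in x_2; the FOC for x_1 is 5/√x_1 = p_1/p_2.
Thus x_1* = (5·p_2/p_1)² — independent of m — with the rest of income spent on x_2.
Plugging in: x_1* = (5·6/7.8)² = 14.7929.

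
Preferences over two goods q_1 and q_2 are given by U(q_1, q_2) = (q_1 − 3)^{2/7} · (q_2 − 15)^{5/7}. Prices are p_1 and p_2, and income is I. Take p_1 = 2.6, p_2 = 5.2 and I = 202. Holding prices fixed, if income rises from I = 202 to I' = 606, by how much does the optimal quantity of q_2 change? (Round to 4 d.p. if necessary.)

MRS = (2/5)·(q_2−15)/(q_1−3). Tangency with p_1/p_2 gives q_2−15 = (5/2)·(p_1/p_2)·(q_1−3).
After buying the subsistence bundle (3, 15), a share 2/7 of the remaining income goes to q_1: q_1* = 3 + 2/7·(I − 3p_1 − 15p_2)/p_1.
Discretionary income = 202 − 3·2.6 − 15·5.2 = 116.2; q_2* = 15 + 5/7·116.2/5.2 = 30.9615.
At I' = 606: q_2* = 86.456. Change: 86.456 − 30.9615 = 55.4945.

Δq_2* = 55.4945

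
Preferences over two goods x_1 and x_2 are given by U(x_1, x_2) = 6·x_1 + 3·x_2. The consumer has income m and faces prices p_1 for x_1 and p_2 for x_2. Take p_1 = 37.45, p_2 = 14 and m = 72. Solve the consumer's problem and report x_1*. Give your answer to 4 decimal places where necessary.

Perfect substitutes: compare marginal utility per dollar. 6/p_1 vs 3/p_2 → 0.1602 vs 0.2143.
x_2 gives more utility per dollar, so spend all income on x_2: x_2* = m/p_2, x_1* = 0.
Numerically: x_1* = 0, x_2* = 5.1429.

x_1* = 0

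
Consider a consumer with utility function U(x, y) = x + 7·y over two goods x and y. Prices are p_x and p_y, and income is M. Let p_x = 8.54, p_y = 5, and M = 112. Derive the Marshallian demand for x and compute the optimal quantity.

Linear utility — the consumer picks whichever good has higher MU/price: 1/8.54 = 0.1171 vs 7/5 = 1.4.
y gives more utility per dollar, so spend all income on y: y* = M/p_y, x* = 0.
Numerically: x* = 0, y* = 22.4.

x* = 0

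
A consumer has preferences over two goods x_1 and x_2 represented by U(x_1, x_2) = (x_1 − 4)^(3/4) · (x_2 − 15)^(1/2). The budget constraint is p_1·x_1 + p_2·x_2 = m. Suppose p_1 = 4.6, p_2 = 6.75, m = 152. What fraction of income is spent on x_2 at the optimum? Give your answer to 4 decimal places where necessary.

share on x_2 = 0.7512

This is Cobb-Douglas in (x_1−4, x_2−15): tangency gives 0.75·p_2·(x_2−15) = 0.5·p_1·(x_1−4).
Substituting into the budget: x_1* = 4 + 0.6·(m − 4·p_1 − 15·p_2)/p_1, and x_2* = 15 + 0.4·(…)/p_2.
Discretionary income = 152 − 4·4.6 − 15·6.75 = 32.35; x_1* = 4 + 0.6·32.35/4.6 = 8.2196; x_2* = 15 + 0.4·32.35/6.75 = 16.917.
Expenditure on x_2: 6.75·16.917 = 114.19; share = 0.7512.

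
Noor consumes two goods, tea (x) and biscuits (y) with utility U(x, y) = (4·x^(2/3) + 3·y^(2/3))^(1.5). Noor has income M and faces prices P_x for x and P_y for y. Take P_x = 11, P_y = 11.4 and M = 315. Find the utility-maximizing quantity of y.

Numerically y/x = 0.379007, so x* = 315/(11 + 11.4·0.379007) = 20.5604 and y* = 0.379007·20.5604 = 7.7926.

y* = 7.7926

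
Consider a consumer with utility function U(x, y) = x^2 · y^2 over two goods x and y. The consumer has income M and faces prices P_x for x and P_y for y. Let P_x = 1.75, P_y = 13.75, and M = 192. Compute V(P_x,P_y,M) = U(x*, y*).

Tangency: MRS = y/x = P_x/P_y.
Rearranging, P_y·y = P_x·x. Substituting into the budget gives P_x·x·(1 + 1) = M.
Demand: x*(P_x,P_y,M) = 0.5·M/P_x and y* = 0.5·M/P_y.
At P_x=1.75, P_y=13.75, M=192: x* = 0.5·192/1.75 = 54.8571, y* = 6.9818.
Utility at the optimum: U(54.8571, 6.9818) = 146690.9896.

V = 146690.9896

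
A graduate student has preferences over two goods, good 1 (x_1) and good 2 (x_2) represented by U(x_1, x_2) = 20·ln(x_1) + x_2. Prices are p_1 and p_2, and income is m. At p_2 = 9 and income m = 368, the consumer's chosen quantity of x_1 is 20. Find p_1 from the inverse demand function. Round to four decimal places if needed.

p_1 = 9

Set MRS = p_1/p_2: (20/x_1)/1 = p_1/p_2.
So x_1*(p_1,p_2) = 20·p_2/p_1, independent of income; and x_2* = (m − 20·p_2)/p_2.
Set x_1* = 20 in the demand function and solve for p_1: p_1 = 9.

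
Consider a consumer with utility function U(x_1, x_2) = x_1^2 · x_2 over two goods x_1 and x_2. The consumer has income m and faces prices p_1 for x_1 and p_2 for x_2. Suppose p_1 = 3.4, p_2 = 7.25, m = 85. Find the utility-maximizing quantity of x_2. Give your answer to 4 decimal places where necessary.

Tangency: MRS = 2·x_2/x_1 = p_1/p_2.
So 2·p_2·x_2 = p_1·x_1; combined with the budget, a share 2/3 of income goes to x_1.
Demand: x_1*(p_1,p_2,m) = 2/3·m/p_1 and x_2* = 1/3·m/p_2.
At p_1=3.4, p_2=7.25, m=85: x_2* = 1/3·85/7.25 = 3.908.

x_2* = 3.908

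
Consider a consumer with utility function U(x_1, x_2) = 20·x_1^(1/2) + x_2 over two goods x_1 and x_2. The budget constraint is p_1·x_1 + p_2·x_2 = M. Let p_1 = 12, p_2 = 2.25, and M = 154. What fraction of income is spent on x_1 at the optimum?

Utility is quasi-linear in x_2; the FOC for x_1 is 10/√x_1 = p_1/p_2.
Solve: √x_1 = 10·p_2/p_1, so x_1*(p_1,p_2) = (10·p_2/p_1)², and x_2* = (M − p_1·x_1*)/p_2.
Plugging in: x_1* = (10·2.25/12)² = 3.5156, x_2* = 49.6944.
Expenditure on x_1: 12·3.5156 = 42.1875; share = 0.2739.

share on x_1 = 0.2739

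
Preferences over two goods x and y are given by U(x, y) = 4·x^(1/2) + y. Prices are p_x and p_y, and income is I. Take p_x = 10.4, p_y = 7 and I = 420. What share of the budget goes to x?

share on x = 0.0449

Set MRS = p_x/p_y: 2·x^(−1/2) = p_x/p_y.
Solve: √x = 2·p_y/p_x, so x*(p_x,p_y) = (2·p_y/p_x)², and y* = (I − p_x·x*)/p_y.
Plugging in: x* = (2·7/10.4)² = 1.8121, y* = 57.3077.
Expenditure on x: 10.4·1.8121 = 18.8462; share = 0.0449.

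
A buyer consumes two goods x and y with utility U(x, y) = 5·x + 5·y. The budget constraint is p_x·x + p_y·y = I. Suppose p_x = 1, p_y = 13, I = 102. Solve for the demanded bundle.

x* = 102, y* = 0

Perfect substitutes: compare marginal utility per dollar. 5/p_x vs 5/p_y → 5 vs 0.3846.
x gives more utility per dollar, so spend all income on x: x* = I/p_x, y* = 0.
Numerically: x* = 102, y* = 0.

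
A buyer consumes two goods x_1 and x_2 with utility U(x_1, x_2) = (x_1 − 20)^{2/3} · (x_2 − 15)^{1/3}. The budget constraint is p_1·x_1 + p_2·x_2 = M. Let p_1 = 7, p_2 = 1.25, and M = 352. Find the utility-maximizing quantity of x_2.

x_2* = 66.5333

This is Cobb-Douglas in (x_1−20, x_2−15): tangency gives 2/3·p_2·(x_2−15) = 1/3·p_1·(x_1−20).
After buying the subsistence bundle (20, 15), a share 2/3 of the remaining income goes to x_1: x_1* = 20 + 2/3·(M − 20p_1 − 15p_2)/p_1.
Discretionary income = 352 − 20·7 − 15·1.25 = 193.25; x_2* = 15 + 1/3·193.25/1.25 = 66.5333.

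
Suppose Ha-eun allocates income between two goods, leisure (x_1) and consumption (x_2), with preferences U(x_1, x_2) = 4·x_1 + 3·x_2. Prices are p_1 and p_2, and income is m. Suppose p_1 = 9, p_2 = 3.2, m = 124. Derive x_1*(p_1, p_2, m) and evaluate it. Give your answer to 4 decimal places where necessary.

x_1* = 0

x_2 gives more utility per dollar, so spend all income on x_2: x_2* = m/p_2, x_1* = 0.
Numerically: x_1* = 0, x_2* = 38.75.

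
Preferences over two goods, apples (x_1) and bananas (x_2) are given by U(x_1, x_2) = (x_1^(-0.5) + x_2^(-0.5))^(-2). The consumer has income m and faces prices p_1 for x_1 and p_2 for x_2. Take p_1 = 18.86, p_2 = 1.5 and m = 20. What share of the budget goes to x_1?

With the ratio pinned down, the budget gives x_1* = m/(p_1 + p_2·(x_2/x_1)) and x_2* = (x_2/x_1)·x_1*.
Numerically x_2/x_1 = 5.407132, so x_1* = 20/(18.86 + 1.5·5.407132) = 0.7415 and x_2* = 5.407132·0.7415 = 4.0096.
Expenditure on x_1: 18.86·0.7415 = 13.9855; share = 0.6993.

share on x_1 = 0.6993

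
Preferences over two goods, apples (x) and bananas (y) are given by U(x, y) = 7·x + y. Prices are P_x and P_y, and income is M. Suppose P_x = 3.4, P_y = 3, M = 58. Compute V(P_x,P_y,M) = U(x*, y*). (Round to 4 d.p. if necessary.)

Perfect substitutes: compare marginal utility per dollar. 7/P_x vs 1/P_y → 2.0588 vs 0.3333.
x gives more utility per dollar, so spend all income on x: x* = M/P_x, y* = 0.
Numerically: x* = 17.0588, y* = 0.
Utility at the optimum: U(17.0588, 0) = 119.4118.

V = 119.4118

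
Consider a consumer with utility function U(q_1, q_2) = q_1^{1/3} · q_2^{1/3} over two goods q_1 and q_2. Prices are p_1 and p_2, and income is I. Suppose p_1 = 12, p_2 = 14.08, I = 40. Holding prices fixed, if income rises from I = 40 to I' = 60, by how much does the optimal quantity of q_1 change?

Demand: q_1*(p_1,p_2,I) = 0.5·I/p_1 and q_2* = 0.5·I/p_2.
At p_1=12, p_2=14.08, I=40: q_1* = 0.5·40/12 = 1.6667.
At I' = 60: q_1* = 2.5. Change: 2.5 − 1.6667 = 0.8333.

Δq_1* = 0.8333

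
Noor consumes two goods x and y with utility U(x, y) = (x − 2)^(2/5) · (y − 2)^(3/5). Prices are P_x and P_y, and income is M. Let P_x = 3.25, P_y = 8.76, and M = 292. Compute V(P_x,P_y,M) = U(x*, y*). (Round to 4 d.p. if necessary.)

Substituting into the budget: x* = 2 + 0.4·(M − 2·P_x − 2·P_y)/P_x, and y* = 2 + 0.6·(…)/P_y.
Discretionary income = 292 − 2·3.25 − 2·8.76 = 267.98; x* = 2 + 0.4·267.98/3.25 = 34.9822; y* = 2 + 0.6·267.98/8.76 = 20.3548.
Utility at the optimum: U(34.9822, 20.3548) = 23.2039.

V = 23.2039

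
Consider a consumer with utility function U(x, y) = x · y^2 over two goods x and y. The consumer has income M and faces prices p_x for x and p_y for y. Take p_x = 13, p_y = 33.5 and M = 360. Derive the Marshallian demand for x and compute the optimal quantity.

x* = 9.2308

MU_x/MU_y = (y)/(2·x); tangency sets this equal to p_x/p_y.
Rearranging, p_y·y = 2·p_x·x. Substituting into the budget gives p_x·x·(1 + 2) = M.
Demand: x*(p_x,p_y,M) = 1/3·M/p_x and y* = 2/3·M/p_y.
At p_x=13, p_y=33.5, M=360: x* = 1/3·360/13 = 9.2308.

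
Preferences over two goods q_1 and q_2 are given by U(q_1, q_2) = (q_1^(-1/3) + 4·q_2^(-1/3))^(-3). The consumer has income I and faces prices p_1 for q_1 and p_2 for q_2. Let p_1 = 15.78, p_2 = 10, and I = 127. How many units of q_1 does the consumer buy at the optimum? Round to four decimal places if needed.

q_1* = 2.2841

MU_q_1 ∝ q_1^(-4/3), MU_q_2 ∝ 4·q_2^(-4/3), so MRS = (1/4)·(q_2/q_1)^(4/3) = p_1/p_2.
Solve for the ratio: q_2/q_1 = [4·p_1/p_2]^(0.75).
Substitute q_2 = (q_2/q_1)·q_1 into the budget: q_1* = I/(p_1 + p_2·(q_2/q_1)).
Numerically q_2/q_1 = 3.98222, so q_1* = 127/(15.78 + 10·3.98222) = 2.2841.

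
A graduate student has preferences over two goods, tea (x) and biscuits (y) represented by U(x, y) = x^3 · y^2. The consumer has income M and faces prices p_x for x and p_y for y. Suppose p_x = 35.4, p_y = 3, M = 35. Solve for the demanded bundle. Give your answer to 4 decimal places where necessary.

The MRS is (3/2)·y/x. Set MRS = p_x/p_y.
Rearranging, p_y·y = (2/3)·p_x·x. Substituting into the budget gives p_x·x·(1 + (2/3)) = M.
Demand: x*(p_x,p_y,M) = 0.6·M/p_x and y* = 0.4·M/p_y.
At p_x=35.4, p_y=3, M=35: x* = 0.6·35/35.4 = 0.5932, y* = 4.6667.

x* = 0.5932, y* = 4.6667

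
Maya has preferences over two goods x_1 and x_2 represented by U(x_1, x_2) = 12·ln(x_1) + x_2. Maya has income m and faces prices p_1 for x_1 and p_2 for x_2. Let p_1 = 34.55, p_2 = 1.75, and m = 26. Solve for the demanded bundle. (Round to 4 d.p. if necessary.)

Set MRS = p_1/p_2: (12/x_1)/1 = p_1/p_2.
So x_1*(p_1,p_2) = 12·p_2/p_1, independent of income; and x_2* = (m − 12·p_2)/p_2.
At the given prices: x_1* = 12·1.75/34.55 = 0.6078, and x_2* = 2.8571.

x_1* = 0.6078, x_2* = 2.8571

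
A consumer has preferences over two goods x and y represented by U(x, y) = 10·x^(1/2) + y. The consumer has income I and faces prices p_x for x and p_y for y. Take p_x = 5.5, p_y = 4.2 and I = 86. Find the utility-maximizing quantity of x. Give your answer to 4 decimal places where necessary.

MU_x = 5/√x, MU_y = 1. Tangency: 5/√x = p_x/p_y.
Thus x* = (5·p_y/p_x)² — independent of I — with the rest of income spent on y.
Plugging in: x* = (5·4.2/5.5)² = 14.5785.

x* = 14.5785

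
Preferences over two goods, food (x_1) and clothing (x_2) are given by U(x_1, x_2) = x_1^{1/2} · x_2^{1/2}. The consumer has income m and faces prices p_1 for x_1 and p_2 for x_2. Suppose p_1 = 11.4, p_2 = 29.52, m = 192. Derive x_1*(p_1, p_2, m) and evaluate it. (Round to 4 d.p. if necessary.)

x_1* = 8.4211

The MRS is x_2/x_1. Set MRS = p_1/p_2.
So 0.5·p_2·x_2 = 0.5·p_1·x_1; combined with the budget, a share 0.5 of income goes to x_1.
Demand: x_1*(p_1,p_2,m) = 0.5·m/p_1 and x_2* = 0.5·m/p_2.
At p_1=11.4, p_2=29.52, m=192: x_1* = 0.5·192/11.4 = 8.4211.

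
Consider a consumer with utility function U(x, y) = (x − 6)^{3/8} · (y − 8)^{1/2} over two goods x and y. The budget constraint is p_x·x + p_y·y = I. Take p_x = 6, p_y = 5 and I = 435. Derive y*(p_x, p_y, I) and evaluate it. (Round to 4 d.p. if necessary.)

MRS = (3/4)·(y−8)/(x−6). Tangency with p_x/p_y gives y−8 = (4/3)·(p_x/p_y)·(x−6).
After buying the subsistence bundle (6, 8), a share 3/7 of the remaining income goes to x: x* = 6 + 3/7·(I − 6p_x − 8p_y)/p_x.
Discretionary income = 435 − 6·6 − 8·5 = 359; y* = 8 + 4/7·359/5 = 49.0286.

y* = 49.0286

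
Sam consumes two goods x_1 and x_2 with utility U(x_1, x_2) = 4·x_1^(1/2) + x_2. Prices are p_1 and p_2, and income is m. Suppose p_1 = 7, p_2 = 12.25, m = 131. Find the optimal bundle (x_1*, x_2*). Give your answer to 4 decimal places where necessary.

x_1* = 12.25, x_2* = 3.6939

Thus x_1* = (2·p_2/p_1)² — independent of m — with the rest of income spent on x_2.
Plugging in: x_1* = (2·12.25/7)² = 12.25, x_2* = 3.6939.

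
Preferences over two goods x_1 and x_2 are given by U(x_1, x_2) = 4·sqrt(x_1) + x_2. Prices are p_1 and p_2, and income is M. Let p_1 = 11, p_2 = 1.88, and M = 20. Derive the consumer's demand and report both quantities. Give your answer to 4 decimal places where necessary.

x_1* = 0.1168, x_2* = 9.9547

Utility is quasi-linear in x_2; the FOC for x_1 is 2/√x_1 = p_1/p_2.
Thus x_1* = (2·p_2/p_1)² — independent of M — with the rest of income spent on x_2.
Plugging in: x_1* = (2·1.88/11)² = 0.1168, x_2* = 9.9547.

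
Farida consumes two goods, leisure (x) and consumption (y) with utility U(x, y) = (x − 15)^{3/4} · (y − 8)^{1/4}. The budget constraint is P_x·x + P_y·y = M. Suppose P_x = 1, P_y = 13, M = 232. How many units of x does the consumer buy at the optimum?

x* = 99.75

Substituting into the budget: x* = 15 + 0.75·(M − 15·P_x − 8·P_y)/P_x, and y* = 8 + 0.25·(…)/P_y.
Discretionary income = 232 − 15·1 − 8·13 = 113; x* = 15 + 0.75·113/1 = 99.75.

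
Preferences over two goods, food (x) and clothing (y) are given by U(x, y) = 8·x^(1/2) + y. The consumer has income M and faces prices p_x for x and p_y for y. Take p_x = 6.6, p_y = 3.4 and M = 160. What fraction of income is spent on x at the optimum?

MU_x = 4/√x, MU_y = 1. Tangency: 4/√x = p_x/p_y.
Solve: √x = 4·p_y/p_x, so x*(p_x,p_y) = (4·p_y/p_x)², and y* = (M − p_x·x*)/p_y.
Plugging in: x* = (4·3.4/6.6)² = 4.2461, y* = 38.8164.
Expenditure on x: 6.6·4.2461 = 28.0242; share = 0.1752.

share on x = 0.1752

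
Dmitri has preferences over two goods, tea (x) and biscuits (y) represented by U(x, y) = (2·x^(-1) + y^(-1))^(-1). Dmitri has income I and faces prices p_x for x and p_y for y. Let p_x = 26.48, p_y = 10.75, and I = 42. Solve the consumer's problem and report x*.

x* = 1.0935

MU_x ∝ 2·x^(-2), MU_y ∝ y^(-2), so MRS = 2·(y/x)^(2) = p_x/p_y.
Hence y/x = ((1/2)·p_x/p_y)^(1/(2)), i.e. raised to the 0.5 power.
Substitute y = (y/x)·x into the budget: x* = I/(p_x + p_y·(y/x)).
Numerically y/x = 1.109787, so x* = 42/(26.48 + 10.75·1.109787) = 1.0935.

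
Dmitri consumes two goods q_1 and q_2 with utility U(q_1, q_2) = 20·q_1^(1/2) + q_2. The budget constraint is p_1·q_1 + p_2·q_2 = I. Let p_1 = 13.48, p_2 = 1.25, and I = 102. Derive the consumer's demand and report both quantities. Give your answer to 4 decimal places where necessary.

q_1* = 0.8599, q_2* = 72.327

Set MRS = p_1/p_2: 10·q_1^(−1/2) = p_1/p_2.
Thus q_1* = (10·p_2/p_1)² — independent of I — with the rest of income spent on q_2.
Plugging in: q_1* = (10·1.25/13.48)² = 0.8599, q_2* = 72.327.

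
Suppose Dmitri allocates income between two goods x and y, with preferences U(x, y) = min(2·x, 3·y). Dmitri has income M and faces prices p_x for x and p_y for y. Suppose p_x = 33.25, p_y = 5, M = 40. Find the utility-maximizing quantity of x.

x* = 1.0934

Here 3·33.25 + 2·5 = 109.75, giving x* = 1.0934.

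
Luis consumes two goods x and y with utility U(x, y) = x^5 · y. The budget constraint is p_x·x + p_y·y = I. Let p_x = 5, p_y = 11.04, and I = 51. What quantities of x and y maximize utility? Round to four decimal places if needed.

x* = 8.5, y* = 0.7699

MU_x/MU_y = (5·y)/(x); tangency sets this equal to p_x/p_y.
Rearranging, p_y·y = (1/5)·p_x·x. Substituting into the budget gives p_x·x·(1 + (1/5)) = I.
Demand: x*(p_x,p_y,I) = 5/6·I/p_x and y* = 1/6·I/p_y.
At p_x=5, p_y=11.04, I=51: x* = 5/6·51/5 = 8.5, y* = 0.7699.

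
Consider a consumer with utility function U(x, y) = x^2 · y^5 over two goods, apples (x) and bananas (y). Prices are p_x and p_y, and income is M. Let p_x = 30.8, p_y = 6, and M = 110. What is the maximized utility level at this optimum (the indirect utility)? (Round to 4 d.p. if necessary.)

MU_x/MU_y = (2·y)/(5·x); tangency sets this equal to p_x/p_y.
Rearranging, p_y·y = (5/2)·p_x·x. Substituting into the budget gives p_x·x·(1 + (5/2)) = M.
Demand: x*(p_x,p_y,M) = 2/7·M/p_x and y* = 5/7·M/p_y.
At p_x=30.8, p_y=6, M=110: x* = 2/7·110/30.8 = 1.0204, y* = 13.0952.
Utility at the optimum: U(1.0204, 13.0952) = 400972.7362.

V = 400972.7362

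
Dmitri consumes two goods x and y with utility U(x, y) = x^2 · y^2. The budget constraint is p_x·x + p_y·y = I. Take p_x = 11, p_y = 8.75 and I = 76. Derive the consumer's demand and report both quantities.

MU_x/MU_y = (2·y)/(2·x); tangency sets this equal to p_x/p_y.
So 2·p_y·y = 2·p_x·x; combined with the budget, a share 0.5 of income goes to x.
Demand: x*(p_x,p_y,I) = 0.5·I/p_x and y* = 0.5·I/p_y.
At p_x=11, p_y=8.75, I=76: x* = 0.5·76/11 = 3.4545, y* = 4.3429.

x* = 3.4545, y* = 4.3429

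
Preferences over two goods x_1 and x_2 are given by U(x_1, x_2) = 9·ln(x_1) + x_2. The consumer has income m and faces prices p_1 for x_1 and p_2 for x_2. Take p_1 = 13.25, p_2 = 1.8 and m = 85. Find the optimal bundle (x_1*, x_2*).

MU_x_1 = 9/x_1, MU_x_2 = 1. Tangency: 9/x_1 = p_1/p_2.
So x_1*(p_1,p_2) = 9·p_2/p_1, independent of income; and x_2* = (m − 9·p_2)/p_2.
At the given prices: x_1* = 9·1.8/13.25 = 1.2226, and x_2* = 38.2222.

x_1* = 1.2226, x_2* = 38.2222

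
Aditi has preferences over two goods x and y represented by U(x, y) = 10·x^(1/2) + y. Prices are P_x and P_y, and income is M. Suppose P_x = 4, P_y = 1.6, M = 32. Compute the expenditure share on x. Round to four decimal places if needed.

Utility is quasi-linear in y; the FOC for x is 5/√x = P_x/P_y.
Solve: √x = 5·P_y/P_x, so x*(P_x,P_y) = (5·P_y/P_x)², and y* = (M − P_x·x*)/P_y.
Plugging in: x* = (5·1.6/4)² = 4, y* = 10.
Expenditure on x: 4·4 = 16; share = 0.5.

share on x = 0.5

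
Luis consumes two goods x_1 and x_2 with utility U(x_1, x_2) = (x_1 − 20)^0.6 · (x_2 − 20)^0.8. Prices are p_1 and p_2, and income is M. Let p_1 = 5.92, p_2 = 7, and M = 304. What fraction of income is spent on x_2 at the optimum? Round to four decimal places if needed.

share on x_2 = 0.5462

This is Cobb-Douglas in (x_1−20, x_2−20): tangency gives 0.6·p_2·(x_2−20) = 0.8·p_1·(x_1−20).
Substituting into the budget: x_1* = 20 + 3/7·(M − 20·p_1 − 20·p_2)/p_1, and x_2* = 20 + 4/7·(…)/p_2.
Discretionary income = 304 − 20·5.92 − 20·7 = 45.6; x_1* = 20 + 3/7·45.6/5.92 = 23.3012; x_2* = 20 + 4/7·45.6/7 = 23.7224.
Expenditure on x_2: 7·23.7224 = 166.0571; share = 0.5462.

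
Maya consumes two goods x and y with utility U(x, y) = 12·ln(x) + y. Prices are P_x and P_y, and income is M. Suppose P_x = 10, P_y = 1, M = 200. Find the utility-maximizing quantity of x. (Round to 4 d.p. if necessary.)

So x*(P_x,P_y) = 12·P_y/P_x, independent of income; and y* = (M − 12·P_y)/P_y.
At the given prices: x* = 12·1/10 = 1.2.

x* = 1.2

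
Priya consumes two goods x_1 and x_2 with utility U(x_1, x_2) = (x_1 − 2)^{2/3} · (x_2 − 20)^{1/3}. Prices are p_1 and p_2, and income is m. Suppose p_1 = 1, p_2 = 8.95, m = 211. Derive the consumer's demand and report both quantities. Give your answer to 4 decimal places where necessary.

x_1* = 22, x_2* = 21.1173

Let x_1' = x_1−2, x_2' = x_2−20. MRS = 2·x_2'/x_1' = p_1/p_2.
After buying the subsistence bundle (2, 20), a share 2/3 of the remaining income goes to x_1: x_1* = 2 + 2/3·(m − 2p_1 − 20p_2)/p_1.
Discretionary income = 211 − 2·1 − 20·8.95 = 30; x_1* = 2 + 2/3·30/1 = 22; x_2* = 20 + 1/3·30/8.95 = 21.1173.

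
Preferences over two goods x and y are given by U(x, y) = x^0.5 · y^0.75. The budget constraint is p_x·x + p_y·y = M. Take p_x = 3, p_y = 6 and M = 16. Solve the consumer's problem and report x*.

x* = 2.1333

The MRS is (2/3)·y/x. Set MRS = p_x/p_y.
Rearranging, p_y·y = (3/2)·p_x·x. Substituting into the budget gives p_x·x·(1 + (3/2)) = M.
Demand: x*(p_x,p_y,M) = 0.4·M/p_x and y* = 0.6·M/p_y.
At p_x=3, p_y=6, M=16: x* = 0.4·16/3 = 2.1333.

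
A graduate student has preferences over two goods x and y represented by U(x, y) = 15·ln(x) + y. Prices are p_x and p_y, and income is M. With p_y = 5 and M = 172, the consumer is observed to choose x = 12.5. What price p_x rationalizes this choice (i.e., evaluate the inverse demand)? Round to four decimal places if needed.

Set MRS = p_x/p_y: (15/x)/1 = p_x/p_y.
So x*(p_x,p_y) = 15·p_y/p_x, independent of income; and y* = (M − 15·p_y)/p_y.
Set x* = 12.5 in the demand function and solve for p_x: p_x = 6.

p_x = 6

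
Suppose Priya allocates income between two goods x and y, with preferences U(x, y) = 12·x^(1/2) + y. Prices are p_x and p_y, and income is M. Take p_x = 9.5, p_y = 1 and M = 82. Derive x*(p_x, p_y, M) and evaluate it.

x* = 0.3989

Set MRS = p_x/p_y: 6·x^(−1/2) = p_x/p_y.
Solve: √x = 6·p_y/p_x, so x*(p_x,p_y) = (6·p_y/p_x)², and y* = (M − p_x·x*)/p_y.
Plugging in: x* = (6·1/9.5)² = 0.3989.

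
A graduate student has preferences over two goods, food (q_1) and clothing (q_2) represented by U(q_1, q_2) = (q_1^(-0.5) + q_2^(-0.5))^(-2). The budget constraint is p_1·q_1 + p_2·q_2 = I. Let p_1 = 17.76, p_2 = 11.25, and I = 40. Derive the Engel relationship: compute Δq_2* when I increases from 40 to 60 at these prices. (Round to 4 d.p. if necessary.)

Δq_2* = 0.8214

MU_q_1 ∝ q_1^(-1.5), MU_q_2 ∝ q_2^(-1.5), so MRS = (q_2/q_1)^(1.5) = p_1/p_2.
Solve for the ratio: q_2/q_1 = [p_1/p_2]^(2/3).
With the ratio pinned down, the budget gives q_1* = I/(p_1 + p_2·(q_2/q_1)) and q_2* = (q_2/q_1)·q_1*.
Numerically q_2/q_1 = 1.355794, so q_1* = 40/(17.76 + 11.25·1.355794) = 1.2117 and q_2* = 1.355794·1.2117 = 1.6428.
At I' = 60: q_2* = 2.4641. Change: 2.4641 − 1.6428 = 0.8214.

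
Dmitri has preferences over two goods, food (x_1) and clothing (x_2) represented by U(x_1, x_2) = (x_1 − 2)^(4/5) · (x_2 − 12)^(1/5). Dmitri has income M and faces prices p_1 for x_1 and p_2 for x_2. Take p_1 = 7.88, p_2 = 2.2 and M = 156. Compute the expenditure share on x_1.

share on x_1 = 0.6848

MRS = 4·(x_2−12)/(x_1−2). Tangency with p_1/p_2 gives x_2−12 = (1/4)·(p_1/p_2)·(x_1−2).
Substituting into the budget: x_1* = 2 + 0.8·(M − 2·p_1 − 12·p_2)/p_1, and x_2* = 12 + 0.2·(…)/p_2.
Discretionary income = 156 − 2·7.88 − 12·2.2 = 113.84; x_1* = 2 + 0.8·113.84/7.88 = 13.5574; x_2* = 12 + 0.2·113.84/2.2 = 22.3491.
Expenditure on x_1: 7.88·13.5574 = 106.832; share = 0.6848.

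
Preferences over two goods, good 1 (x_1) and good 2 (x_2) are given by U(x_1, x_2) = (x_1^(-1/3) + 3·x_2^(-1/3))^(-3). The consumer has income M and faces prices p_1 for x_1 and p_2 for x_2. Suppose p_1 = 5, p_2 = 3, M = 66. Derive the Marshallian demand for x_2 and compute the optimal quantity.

x_2* = 14.6818

From the CES first-order condition, (1/3)·(x_2/x_1)^(4/3) = p_1/p_2.
Solve for the ratio: x_2/x_1 = [3·p_1/p_2]^(0.75).
With the ratio pinned down, the budget gives x_1* = M/(p_1 + p_2·(x_2/x_1)) and x_2* = (x_2/x_1)·x_1*.
Numerically x_2/x_1 = 3.343702, so x_1* = 66/(5 + 3·3.343702) = 4.3909 and x_2* = 3.343702·4.3909 = 14.6818.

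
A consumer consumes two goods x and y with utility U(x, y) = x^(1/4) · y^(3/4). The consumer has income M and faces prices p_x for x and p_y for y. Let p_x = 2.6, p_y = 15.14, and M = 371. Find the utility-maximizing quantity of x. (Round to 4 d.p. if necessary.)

x* = 35.6731

The MRS is (1/3)·y/x. Set MRS = p_x/p_y.
Rearranging, p_y·y = 3·p_x·x. Substituting into the budget gives p_x·x·(1 + 3) = M.
Demand: x*(p_x,p_y,M) = 0.25·M/p_x and y* = 0.75·M/p_y.
At p_x=2.6, p_y=15.14, M=371: x* = 0.25·371/2.6 = 35.6731.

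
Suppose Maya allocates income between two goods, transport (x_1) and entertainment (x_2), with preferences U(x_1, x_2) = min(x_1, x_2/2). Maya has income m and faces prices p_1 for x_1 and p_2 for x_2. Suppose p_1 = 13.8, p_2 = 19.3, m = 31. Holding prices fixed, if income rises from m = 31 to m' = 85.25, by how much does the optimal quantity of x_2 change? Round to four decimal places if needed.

Δx_2* = 2.0706

Here 13.8 + 2·19.3 = 52.4, giving x_2* = 1.1832.
At m' = 85.25: x_2* = 3.2538. Change: 3.2538 − 1.1832 = 2.0706.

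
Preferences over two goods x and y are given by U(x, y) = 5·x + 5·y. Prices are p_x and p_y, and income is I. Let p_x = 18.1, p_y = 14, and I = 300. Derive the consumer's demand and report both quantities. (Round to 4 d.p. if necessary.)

Perfect substitutes: compare marginal utility per dollar. 5/p_x vs 5/p_y → 0.2762 vs 0.3571.
y gives more utility per dollar, so spend all income on y: y* = I/p_y, x* = 0.
Numerically: x* = 0, y* = 21.4286.

x* = 0, y* = 21.4286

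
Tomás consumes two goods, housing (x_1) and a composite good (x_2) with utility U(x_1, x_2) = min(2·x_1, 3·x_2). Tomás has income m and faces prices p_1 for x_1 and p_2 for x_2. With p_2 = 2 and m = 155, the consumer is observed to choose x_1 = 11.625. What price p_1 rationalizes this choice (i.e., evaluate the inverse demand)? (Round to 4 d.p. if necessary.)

Leontief preferences: the optimum is at the kink where x_1/3 = x_2/2, i.e. x_2 = (2/3)·x_1.
Budget: p_1·x_1 + p_2·(2/3)·x_1 = m, so (3·p_1 + 2·p_2)·x_1 = 3·m.
Demand: x_1*(p_1,p_2,m) = 3·m/(3·p_1 + 2·p_2), x_2* = 2·m/(3·p_1 + 2·p_2).
Set x_1* = 11.625 in the demand function and solve for p_1: p_1 = 12.

p_1 = 12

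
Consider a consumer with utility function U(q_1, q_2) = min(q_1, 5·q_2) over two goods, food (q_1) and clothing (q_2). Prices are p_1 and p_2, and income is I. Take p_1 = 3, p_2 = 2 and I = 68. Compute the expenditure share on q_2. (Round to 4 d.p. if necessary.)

share on q_2 = 0.1176

Leontief preferences: the optimum is at the kink where q_1/5 = q_2/1, i.e. q_2 = (1/5)·q_1.
Budget: p_1·q_1 + p_2·(1/5)·q_1 = I, so (5·p_1 + p_2)·q_1 = 5·I.
Demand: q_1*(p_1,p_2,I) = 5·I/(5·p_1 + p_2), q_2* = I/(5·p_1 + p_2).
Here 5·3 + 2 = 17, giving q_1* = 20 and q_2* = 4.
Expenditure on q_2: 2·4 = 8; share = 0.1176.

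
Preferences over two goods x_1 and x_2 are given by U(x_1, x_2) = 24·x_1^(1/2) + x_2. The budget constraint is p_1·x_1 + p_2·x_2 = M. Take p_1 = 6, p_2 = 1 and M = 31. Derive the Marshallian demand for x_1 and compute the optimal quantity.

MU_x_1 = 12/√x_1, MU_x_2 = 1. Tangency: 12/√x_1 = p_1/p_2.
Solve: √x_1 = 12·p_2/p_1, so x_1*(p_1,p_2) = (12·p_2/p_1)², and x_2* = (M − p_1·x_1*)/p_2.
Plugging in: x_1* = (12·1/6)² = 4.

x_1* = 4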